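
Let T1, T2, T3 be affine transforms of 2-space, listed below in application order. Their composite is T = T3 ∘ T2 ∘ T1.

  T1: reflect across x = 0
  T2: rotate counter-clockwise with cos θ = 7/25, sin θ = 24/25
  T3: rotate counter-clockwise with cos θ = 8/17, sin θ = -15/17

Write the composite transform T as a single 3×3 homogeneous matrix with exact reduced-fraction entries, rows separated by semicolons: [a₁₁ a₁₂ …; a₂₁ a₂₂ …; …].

T = [-416/425 -87/425 0; -87/425 416/425 0; 0 0 1]

T1 = [-1 0 0; 0 1 0; 0 0 1]
T2·T1 = [-7/25 -24/25 0; -24/25 7/25 0; 0 0 1]
T3·…·T1 = [-416/425 -87/425 0; -87/425 416/425 0; 0 0 1]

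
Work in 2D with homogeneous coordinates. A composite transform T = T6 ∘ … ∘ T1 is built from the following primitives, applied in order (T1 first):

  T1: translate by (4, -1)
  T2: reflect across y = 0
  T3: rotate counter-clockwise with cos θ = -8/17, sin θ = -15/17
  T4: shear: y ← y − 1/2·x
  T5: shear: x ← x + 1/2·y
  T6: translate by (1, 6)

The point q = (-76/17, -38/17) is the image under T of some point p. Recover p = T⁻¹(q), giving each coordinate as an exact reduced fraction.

p = (9/2, -2)

T1 = [1 0 4; 0 1 -1; 0 0 1]
T2·T1 = [1 0 4; 0 -1 1; 0 0 1]
T3·…·T1 = [-8/17 -15/17 -1; -15/17 8/17 -4; 0 0 1]
T4·…·T1 = [-8/17 -15/17 -1; -11/17 31/34 -7/2; 0 0 1]
T5·…·T1 = [-27/34 -29/68 -11/4; -11/17 31/34 -7/2; 0 0 1]
T6·…·T1 = [-27/34 -29/68 -7/4; -11/17 31/34 5/2; 0 0 1]
det M = -1; M⁻¹ = [-31/34 -29/68 -9/17; -11/17 27/34 -53/17; 0 0 1]
M⁻¹ · (-76/17, -38/17)ᵀ = (9/2, -2)ᵀ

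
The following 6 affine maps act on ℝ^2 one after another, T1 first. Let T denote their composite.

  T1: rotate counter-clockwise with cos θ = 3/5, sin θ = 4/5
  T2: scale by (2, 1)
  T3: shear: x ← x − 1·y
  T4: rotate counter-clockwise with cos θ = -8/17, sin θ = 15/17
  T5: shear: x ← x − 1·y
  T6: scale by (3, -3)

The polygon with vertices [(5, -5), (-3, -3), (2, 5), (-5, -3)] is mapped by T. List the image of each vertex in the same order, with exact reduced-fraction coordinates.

T1 rotate counter-clockwise with cos θ = 3/5, sin θ = 4/5: (5, -5) → (7, 1); (-3, -3) → (3/5, -21/5); (2, 5) → (-14/5, 23/5); (-5, -3) → (-3/5, -29/5)
T2 scale by (2, 1): (7, 1) → (14, 1); (3/5, -21/5) → (6/5, -21/5); (-14/5, 23/5) → (-28/5, 23/5); (-3/5, -29/5) → (-6/5, -29/5)
T3 shear: x ← x − 1·y: (14, 1) → (13, 1); (6/5, -21/5) → (27/5, -21/5); (-28/5, 23/5) → (-51/5, 23/5); (-6/5, -29/5) → (23/5, -29/5)
T4 rotate counter-clockwise with cos θ = -8/17, sin θ = 15/17: (13, 1) → (-7, 11); (27/5, -21/5) → (99/85, 573/85); (-51/5, 23/5) → (63/85, -949/85); (23/5, -29/5) → (251/85, 577/85)
T5 shear: x ← x − 1·y: (-7, 11) → (-18, 11); (99/85, 573/85) → (-474/85, 573/85); (63/85, -949/85) → (1012/85, -949/85); (251/85, 577/85) → (-326/85, 577/85)
T6 scale by (3, -3): (-18, 11) → (-54, -33); (-474/85, 573/85) → (-1422/85, -1719/85); (1012/85, -949/85) → (3036/85, 2847/85); (-326/85, 577/85) → (-978/85, -1731/85)

image vertices: (-54, -33), (-1422/85, -1719/85), (3036/85, 2847/85), (-978/85, -1731/85)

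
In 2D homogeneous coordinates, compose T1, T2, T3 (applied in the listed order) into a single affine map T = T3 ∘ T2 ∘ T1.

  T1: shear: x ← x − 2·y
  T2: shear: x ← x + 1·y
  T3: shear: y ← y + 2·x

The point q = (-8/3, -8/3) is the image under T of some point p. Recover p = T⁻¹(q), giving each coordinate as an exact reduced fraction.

T1 = [1 -2 0; 0 1 0; 0 0 1]
T2·T1 = [1 -1 0; 0 1 0; 0 0 1]
T3·…·T1 = [1 -1 0; 2 -1 0; 0 0 1]
det M = 1; M⁻¹ = [-1 1 0; -2 1 0; 0 0 1]
M⁻¹ · (-8/3, -8/3)ᵀ = (0, 8/3)ᵀ

p = (0, 8/3)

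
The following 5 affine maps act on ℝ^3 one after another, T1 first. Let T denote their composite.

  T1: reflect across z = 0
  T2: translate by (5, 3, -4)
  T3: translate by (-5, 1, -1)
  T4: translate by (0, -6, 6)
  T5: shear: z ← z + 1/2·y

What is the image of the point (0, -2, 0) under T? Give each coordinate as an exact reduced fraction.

T1 reflect across z = 0: (0, -2, 0) → (0, -2, 0)
T2 translate by (5, 3, -4): (0, -2, 0) → (5, 1, -4)
T3 translate by (-5, 1, -1): (5, 1, -4) → (0, 2, -5)
T4 translate by (0, -6, 6): (0, 2, -5) → (0, -4, 1)
T5 shear: z ← z + 1/2·y: (0, -4, 1) → (0, -4, -1)

T(p) = (0, -4, -1)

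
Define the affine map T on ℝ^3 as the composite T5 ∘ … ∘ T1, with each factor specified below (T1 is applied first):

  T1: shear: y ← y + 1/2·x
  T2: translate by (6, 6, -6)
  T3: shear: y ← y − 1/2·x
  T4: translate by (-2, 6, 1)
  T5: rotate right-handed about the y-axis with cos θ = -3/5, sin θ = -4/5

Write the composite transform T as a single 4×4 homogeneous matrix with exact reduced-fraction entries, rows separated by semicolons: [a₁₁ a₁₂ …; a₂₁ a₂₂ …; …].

T = [-3/5 0 -4/5 8/5; 0 1 0 9; 4/5 0 -3/5 31/5; 0 0 0 1]

T1 = [1 0 0 0; 1/2 1 0 0; 0 0 1 0; 0 0 0 1]
T2·T1 = [1 0 0 6; 1/2 1 0 6; 0 0 1 -6; 0 0 0 1]
T3·…·T1 = [1 0 0 6; 0 1 0 3; 0 0 1 -6; 0 0 0 1]
T4·…·T1 = [1 0 0 4; 0 1 0 9; 0 0 1 -5; 0 0 0 1]
T5·…·T1 = [-3/5 0 -4/5 8/5; 0 1 0 9; 4/5 0 -3/5 31/5; 0 0 0 1]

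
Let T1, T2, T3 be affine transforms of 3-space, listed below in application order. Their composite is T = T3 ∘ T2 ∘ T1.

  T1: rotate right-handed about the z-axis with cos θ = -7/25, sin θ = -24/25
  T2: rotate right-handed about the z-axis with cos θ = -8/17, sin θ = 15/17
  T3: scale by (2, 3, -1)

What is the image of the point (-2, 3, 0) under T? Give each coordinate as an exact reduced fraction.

T1 rotate right-handed about the z-axis with cos θ = -7/25, sin θ = -24/25: (-2, 3, 0) → (86/25, 27/25, 0)
T2 rotate right-handed about the z-axis with cos θ = -8/17, sin θ = 15/17: (86/25, 27/25, 0) → (-1093/425, 1074/425, 0)
T3 scale by (2, 3, -1): (-1093/425, 1074/425, 0) → (-2186/425, 3222/425, 0)

T(p) = (-2186/425, 3222/425, 0)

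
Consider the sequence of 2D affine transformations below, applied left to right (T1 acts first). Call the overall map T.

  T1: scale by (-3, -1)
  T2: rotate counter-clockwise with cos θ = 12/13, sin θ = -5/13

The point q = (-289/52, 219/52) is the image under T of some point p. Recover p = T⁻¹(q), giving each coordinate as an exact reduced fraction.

p = (9/4, -7/4)

T1 = [-3 0 0; 0 -1 0; 0 0 1]
T2·T1 = [-36/13 -5/13 0; 15/13 -12/13 0; 0 0 1]
det M = 3; M⁻¹ = [-4/13 5/39 0; -5/13 -12/13 0; 0 0 1]
M⁻¹ · (-289/52, 219/52)ᵀ = (9/4, -7/4)ᵀ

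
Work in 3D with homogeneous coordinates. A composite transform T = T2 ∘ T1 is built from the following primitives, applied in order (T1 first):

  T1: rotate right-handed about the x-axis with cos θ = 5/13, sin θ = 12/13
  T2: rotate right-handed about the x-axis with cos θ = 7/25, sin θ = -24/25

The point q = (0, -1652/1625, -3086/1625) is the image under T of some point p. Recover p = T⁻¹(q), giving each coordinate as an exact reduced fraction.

p = (0, -4/5, -2)

T1 = [1 0 0 0; 0 5/13 -12/13 0; 0 12/13 5/13 0; 0 0 0 1]
T2·T1 = [1 0 0 0; 0 323/325 36/325 0; 0 -36/325 323/325 0; 0 0 0 1]
det M = 1; M⁻¹ = [1 0 0 0; 0 323/325 -36/325 0; 0 36/325 323/325 0; 0 0 0 1]
M⁻¹ · (0, -1652/1625, -3086/1625)ᵀ = (0, -4/5, -2)ᵀ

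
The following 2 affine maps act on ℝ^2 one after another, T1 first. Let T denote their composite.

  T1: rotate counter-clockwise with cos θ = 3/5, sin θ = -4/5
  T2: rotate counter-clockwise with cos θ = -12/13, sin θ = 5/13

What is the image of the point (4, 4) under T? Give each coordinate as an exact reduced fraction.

T(p) = (-316/65, 188/65)

T1 rotate counter-clockwise with cos θ = 3/5, sin θ = -4/5: (4, 4) → (28/5, -4/5)
T2 rotate counter-clockwise with cos θ = -12/13, sin θ = 5/13: (28/5, -4/5) → (-316/65, 188/65)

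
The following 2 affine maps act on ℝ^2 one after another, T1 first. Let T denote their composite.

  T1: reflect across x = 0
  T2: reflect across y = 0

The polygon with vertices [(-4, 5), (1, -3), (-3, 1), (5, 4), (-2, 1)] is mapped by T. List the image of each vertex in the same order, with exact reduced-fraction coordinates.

T1 reflect across x = 0: (-4, 5) → (4, 5); (1, -3) → (-1, -3); (-3, 1) → (3, 1); (5, 4) → (-5, 4); (-2, 1) → (2, 1)
T2 reflect across y = 0: (4, 5) → (4, -5); (-1, -3) → (-1, 3); (3, 1) → (3, -1); (-5, 4) → (-5, -4); (2, 1) → (2, -1)

image vertices: (4, -5), (-1, 3), (3, -1), (-5, -4), (2, -1)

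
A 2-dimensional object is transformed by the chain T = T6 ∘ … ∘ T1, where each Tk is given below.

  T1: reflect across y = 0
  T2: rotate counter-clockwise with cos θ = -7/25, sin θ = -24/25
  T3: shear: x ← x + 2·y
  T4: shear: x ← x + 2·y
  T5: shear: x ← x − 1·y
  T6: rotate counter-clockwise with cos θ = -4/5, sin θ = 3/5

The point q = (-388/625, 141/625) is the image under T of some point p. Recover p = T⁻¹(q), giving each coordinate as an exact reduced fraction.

T1 = [1 0 0; 0 -1 0; 0 0 1]
T2·T1 = [-7/25 -24/25 0; -24/25 7/25 0; 0 0 1]
T3·…·T1 = [-11/5 -2/5 0; -24/25 7/25 0; 0 0 1]
T4·…·T1 = [-103/25 4/25 0; -24/25 7/25 0; 0 0 1]
T5·…·T1 = [-79/25 -3/25 0; -24/25 7/25 0; 0 0 1]
T6·…·T1 = [388/125 -9/125 0; -141/125 -37/125 0; 0 0 1]
det M = -1; M⁻¹ = [37/125 -9/125 0; -141/125 -388/125 0; 0 0 1]
M⁻¹ · (-388/625, 141/625)ᵀ = (-1/5, 0)ᵀ

p = (-1/5, 0)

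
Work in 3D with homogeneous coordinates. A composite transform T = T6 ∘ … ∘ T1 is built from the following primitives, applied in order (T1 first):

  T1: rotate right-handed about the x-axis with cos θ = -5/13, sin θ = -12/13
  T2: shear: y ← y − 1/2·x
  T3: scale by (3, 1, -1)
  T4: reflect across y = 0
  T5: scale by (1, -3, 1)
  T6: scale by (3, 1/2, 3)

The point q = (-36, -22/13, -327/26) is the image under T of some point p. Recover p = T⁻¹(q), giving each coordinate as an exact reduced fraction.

p = (-4, -8/3, -9/2)

T1 = [1 0 0 0; 0 -5/13 12/13 0; 0 -12/13 -5/13 0; 0 0 0 1]
T2·T1 = [1 0 0 0; -1/2 -5/13 12/13 0; 0 -12/13 -5/13 0; 0 0 0 1]
T3·…·T1 = [3 0 0 0; -1/2 -5/13 12/13 0; 0 12/13 5/13 0; 0 0 0 1]
T4·…·T1 = [3 0 0 0; 1/2 5/13 -12/13 0; 0 12/13 5/13 0; 0 0 0 1]
T5·…·T1 = [3 0 0 0; -3/2 -15/13 36/13 0; 0 12/13 5/13 0; 0 0 0 1]
T6·…·T1 = [9 0 0 0; -3/4 -15/26 18/13 0; 0 36/13 15/13 0; 0 0 0 1]
det M = -81/2; M⁻¹ = [1/9 0 0 0; -5/234 -10/39 4/13 0; 2/39 8/13 5/39 0; 0 0 0 1]
M⁻¹ · (-36, -22/13, -327/26)ᵀ = (-4, -8/3, -9/2)ᵀ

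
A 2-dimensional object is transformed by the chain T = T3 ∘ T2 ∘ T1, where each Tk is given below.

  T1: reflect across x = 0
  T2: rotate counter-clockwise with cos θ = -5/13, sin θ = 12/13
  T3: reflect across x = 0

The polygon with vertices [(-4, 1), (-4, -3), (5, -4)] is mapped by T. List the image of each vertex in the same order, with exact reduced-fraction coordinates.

image vertices: (32/13, 43/13), (-16/13, 63/13), (-73/13, -40/13)

T1 reflect across x = 0: (-4, 1) → (4, 1); (-4, -3) → (4, -3); (5, -4) → (-5, -4)
T2 rotate counter-clockwise with cos θ = -5/13, sin θ = 12/13: (4, 1) → (-32/13, 43/13); (4, -3) → (16/13, 63/13); (-5, -4) → (73/13, -40/13)
T3 reflect across x = 0: (-32/13, 43/13) → (32/13, 43/13); (16/13, 63/13) → (-16/13, 63/13); (73/13, -40/13) → (-73/13, -40/13)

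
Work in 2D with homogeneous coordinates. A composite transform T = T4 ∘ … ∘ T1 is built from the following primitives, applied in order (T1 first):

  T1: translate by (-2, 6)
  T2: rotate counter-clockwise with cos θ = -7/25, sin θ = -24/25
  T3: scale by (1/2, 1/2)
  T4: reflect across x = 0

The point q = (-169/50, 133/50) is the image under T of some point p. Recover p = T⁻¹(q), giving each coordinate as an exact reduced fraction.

T1 = [1 0 -2; 0 1 6; 0 0 1]
T2·T1 = [-7/25 24/25 158/25; -24/25 -7/25 6/25; 0 0 1]
T3·…·T1 = [-7/50 12/25 79/25; -12/25 -7/50 3/25; 0 0 1]
T4·…·T1 = [7/50 -12/25 -79/25; -12/25 -7/50 3/25; 0 0 1]
det M = -1/4; M⁻¹ = [14/25 -48/25 2; -48/25 -14/25 -6; 0 0 1]
M⁻¹ · (-169/50, 133/50)ᵀ = (-5, -1)ᵀ

p = (-5, -1)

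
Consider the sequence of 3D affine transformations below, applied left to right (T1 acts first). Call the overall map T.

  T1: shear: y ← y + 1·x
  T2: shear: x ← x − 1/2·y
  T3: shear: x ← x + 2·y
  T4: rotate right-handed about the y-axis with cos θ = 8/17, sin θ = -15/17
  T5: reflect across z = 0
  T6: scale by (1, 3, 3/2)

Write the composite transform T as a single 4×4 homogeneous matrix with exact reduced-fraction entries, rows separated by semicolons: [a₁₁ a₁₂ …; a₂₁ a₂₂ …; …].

T1 = [1 0 0 0; 1 1 0 0; 0 0 1 0; 0 0 0 1]
T2·T1 = [1/2 -1/2 0 0; 1 1 0 0; 0 0 1 0; 0 0 0 1]
T3·…·T1 = [5/2 3/2 0 0; 1 1 0 0; 0 0 1 0; 0 0 0 1]
T4·…·T1 = [20/17 12/17 -15/17 0; 1 1 0 0; 75/34 45/34 8/17 0; 0 0 0 1]
T5·…·T1 = [20/17 12/17 -15/17 0; 1 1 0 0; -75/34 -45/34 -8/17 0; 0 0 0 1]
T6·…·T1 = [20/17 12/17 -15/17 0; 3 3 0 0; -225/68 -135/68 -12/17 0; 0 0 0 1]

T = [20/17 12/17 -15/17 0; 3 3 0 0; -225/68 -135/68 -12/17 0; 0 0 0 1]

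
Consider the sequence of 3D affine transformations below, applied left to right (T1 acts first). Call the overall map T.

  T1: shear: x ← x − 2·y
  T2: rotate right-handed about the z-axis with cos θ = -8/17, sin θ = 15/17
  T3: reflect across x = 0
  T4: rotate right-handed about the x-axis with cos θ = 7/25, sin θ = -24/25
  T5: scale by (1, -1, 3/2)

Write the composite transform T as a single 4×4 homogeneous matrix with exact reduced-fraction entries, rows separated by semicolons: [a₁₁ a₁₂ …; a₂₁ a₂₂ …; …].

T = [8/17 -1/17 0 0; -21/85 266/425 -24/25 0; -108/85 1368/425 21/50 0; 0 0 0 1]

T1 = [1 -2 0 0; 0 1 0 0; 0 0 1 0; 0 0 0 1]
T2·T1 = [-8/17 1/17 0 0; 15/17 -38/17 0 0; 0 0 1 0; 0 0 0 1]
T3·…·T1 = [8/17 -1/17 0 0; 15/17 -38/17 0 0; 0 0 1 0; 0 0 0 1]
T4·…·T1 = [8/17 -1/17 0 0; 21/85 -266/425 24/25 0; -72/85 912/425 7/25 0; 0 0 0 1]
T5·…·T1 = [8/17 -1/17 0 0; -21/85 266/425 -24/25 0; -108/85 1368/425 21/50 0; 0 0 0 1]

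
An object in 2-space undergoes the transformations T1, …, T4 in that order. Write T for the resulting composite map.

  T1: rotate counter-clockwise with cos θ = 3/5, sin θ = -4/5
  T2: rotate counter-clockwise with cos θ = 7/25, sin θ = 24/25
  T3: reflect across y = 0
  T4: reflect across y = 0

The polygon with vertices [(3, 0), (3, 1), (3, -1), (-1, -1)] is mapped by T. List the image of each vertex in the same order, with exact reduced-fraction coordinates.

image vertices: (351/125, 132/125), (307/125, 249/125), (79/25, 3/25), (-73/125, -161/125)

T1 rotate counter-clockwise with cos θ = 3/5, sin θ = -4/5: (3, 0) → (9/5, -12/5); (3, 1) → (13/5, -9/5); (3, -1) → (1, -3); (-1, -1) → (-7/5, 1/5)
T2 rotate counter-clockwise with cos θ = 7/25, sin θ = 24/25: (9/5, -12/5) → (351/125, 132/125); (13/5, -9/5) → (307/125, 249/125); (1, -3) → (79/25, 3/25); (-7/5, 1/5) → (-73/125, -161/125)
T3 reflect across y = 0: (351/125, 132/125) → (351/125, -132/125); (307/125, 249/125) → (307/125, -249/125); (79/25, 3/25) → (79/25, -3/25); (-73/125, -161/125) → (-73/125, 161/125)
T4 reflect across y = 0: (351/125, -132/125) → (351/125, 132/125); (307/125, -249/125) → (307/125, 249/125); (79/25, -3/25) → (79/25, 3/25); (-73/125, 161/125) → (-73/125, -161/125)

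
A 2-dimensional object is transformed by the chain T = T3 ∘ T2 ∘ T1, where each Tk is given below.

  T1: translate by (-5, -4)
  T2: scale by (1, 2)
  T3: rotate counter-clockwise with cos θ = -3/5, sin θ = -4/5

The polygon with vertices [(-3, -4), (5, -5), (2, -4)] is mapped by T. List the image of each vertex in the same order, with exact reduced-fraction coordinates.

T1 translate by (-5, -4): (-3, -4) → (-8, -8); (5, -5) → (0, -9); (2, -4) → (-3, -8)
T2 scale by (1, 2): (-8, -8) → (-8, -16); (0, -9) → (0, -18); (-3, -8) → (-3, -16)
T3 rotate counter-clockwise with cos θ = -3/5, sin θ = -4/5: (-8, -16) → (-8, 16); (0, -18) → (-72/5, 54/5); (-3, -16) → (-11, 12)

image vertices: (-8, 16), (-72/5, 54/5), (-11, 12)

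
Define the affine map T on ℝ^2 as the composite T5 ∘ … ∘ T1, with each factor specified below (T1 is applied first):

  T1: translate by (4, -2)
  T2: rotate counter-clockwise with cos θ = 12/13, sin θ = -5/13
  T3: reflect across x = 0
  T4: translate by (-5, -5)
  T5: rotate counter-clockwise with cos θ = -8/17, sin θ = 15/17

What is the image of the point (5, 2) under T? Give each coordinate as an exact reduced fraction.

T1 translate by (4, -2): (5, 2) → (9, 0)
T2 rotate counter-clockwise with cos θ = 12/13, sin θ = -5/13: (9, 0) → (108/13, -45/13)
T3 reflect across x = 0: (108/13, -45/13) → (-108/13, -45/13)
T4 translate by (-5, -5): (-108/13, -45/13) → (-173/13, -110/13)
T5 rotate counter-clockwise with cos θ = -8/17, sin θ = 15/17: (-173/13, -110/13) → (3034/221, -1715/221)

T(p) = (3034/221, -1715/221)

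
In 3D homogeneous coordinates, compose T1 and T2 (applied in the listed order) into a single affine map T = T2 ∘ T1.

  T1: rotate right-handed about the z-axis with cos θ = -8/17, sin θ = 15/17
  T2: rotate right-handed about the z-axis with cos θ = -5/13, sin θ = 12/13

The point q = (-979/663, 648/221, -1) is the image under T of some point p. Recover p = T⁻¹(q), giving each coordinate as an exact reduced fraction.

T1 = [-8/17 -15/17 0 0; 15/17 -8/17 0 0; 0 0 1 0; 0 0 0 1]
T2·T1 = [-140/221 171/221 0 0; -171/221 -140/221 0 0; 0 0 1 0; 0 0 0 1]
det M = 1; M⁻¹ = [-140/221 -171/221 0 0; 171/221 -140/221 0 0; 0 0 1 0; 0 0 0 1]
M⁻¹ · (-979/663, 648/221, -1)ᵀ = (-4/3, -3, -1)ᵀ

p = (-4/3, -3, -1)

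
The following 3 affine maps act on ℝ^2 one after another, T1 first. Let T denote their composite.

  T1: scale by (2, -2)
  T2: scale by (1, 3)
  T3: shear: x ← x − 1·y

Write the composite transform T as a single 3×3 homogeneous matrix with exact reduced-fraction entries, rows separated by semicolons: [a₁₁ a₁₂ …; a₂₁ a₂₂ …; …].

T1 = [2 0 0; 0 -2 0; 0 0 1]
T2·T1 = [2 0 0; 0 -6 0; 0 0 1]
T3·…·T1 = [2 6 0; 0 -6 0; 0 0 1]

T = [2 6 0; 0 -6 0; 0 0 1]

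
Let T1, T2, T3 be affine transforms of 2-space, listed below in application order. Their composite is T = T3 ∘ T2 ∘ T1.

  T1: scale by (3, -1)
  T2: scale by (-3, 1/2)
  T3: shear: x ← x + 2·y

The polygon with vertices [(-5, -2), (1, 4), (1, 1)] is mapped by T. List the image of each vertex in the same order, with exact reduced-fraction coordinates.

T1 scale by (3, -1): (-5, -2) → (-15, 2); (1, 4) → (3, -4); (1, 1) → (3, -1)
T2 scale by (-3, 1/2): (-15, 2) → (45, 1); (3, -4) → (-9, -2); (3, -1) → (-9, -1/2)
T3 shear: x ← x + 2·y: (45, 1) → (47, 1); (-9, -2) → (-13, -2); (-9, -1/2) → (-10, -1/2)

image vertices: (47, 1), (-13, -2), (-10, -1/2)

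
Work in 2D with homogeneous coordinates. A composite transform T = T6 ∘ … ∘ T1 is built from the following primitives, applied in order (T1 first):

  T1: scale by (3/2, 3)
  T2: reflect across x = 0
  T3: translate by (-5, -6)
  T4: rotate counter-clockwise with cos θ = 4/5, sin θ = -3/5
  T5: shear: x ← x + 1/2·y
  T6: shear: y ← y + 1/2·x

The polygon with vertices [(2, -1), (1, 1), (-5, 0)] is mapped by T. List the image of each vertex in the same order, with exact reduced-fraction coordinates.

T1 scale by (3/2, 3): (2, -1) → (3, -3); (1, 1) → (3/2, 3); (-5, 0) → (-15/2, 0)
T2 reflect across x = 0: (3, -3) → (-3, -3); (3/2, 3) → (-3/2, 3); (-15/2, 0) → (15/2, 0)
T3 translate by (-5, -6): (-3, -3) → (-8, -9); (-3/2, 3) → (-13/2, -3); (15/2, 0) → (5/2, -6)
T4 rotate counter-clockwise with cos θ = 4/5, sin θ = -3/5: (-8, -9) → (-59/5, -12/5); (-13/2, -3) → (-7, 3/2); (5/2, -6) → (-8/5, -63/10)
T5 shear: x ← x + 1/2·y: (-59/5, -12/5) → (-13, -12/5); (-7, 3/2) → (-25/4, 3/2); (-8/5, -63/10) → (-19/4, -63/10)
T6 shear: y ← y + 1/2·x: (-13, -12/5) → (-13, -89/10); (-25/4, 3/2) → (-25/4, -13/8); (-19/4, -63/10) → (-19/4, -347/40)

image vertices: (-13, -89/10), (-25/4, -13/8), (-19/4, -347/40)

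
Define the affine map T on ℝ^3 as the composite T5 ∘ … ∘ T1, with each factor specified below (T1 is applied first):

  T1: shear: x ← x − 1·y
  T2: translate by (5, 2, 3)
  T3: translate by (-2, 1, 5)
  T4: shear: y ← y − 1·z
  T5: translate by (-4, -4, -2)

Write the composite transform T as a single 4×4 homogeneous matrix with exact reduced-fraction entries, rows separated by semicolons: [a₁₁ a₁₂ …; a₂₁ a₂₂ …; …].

T = [1 -1 0 -1; 0 1 -1 -9; 0 0 1 6; 0 0 0 1]

T1 = [1 -1 0 0; 0 1 0 0; 0 0 1 0; 0 0 0 1]
T2·T1 = [1 -1 0 5; 0 1 0 2; 0 0 1 3; 0 0 0 1]
T3·…·T1 = [1 -1 0 3; 0 1 0 3; 0 0 1 8; 0 0 0 1]
T4·…·T1 = [1 -1 0 3; 0 1 -1 -5; 0 0 1 8; 0 0 0 1]
T5·…·T1 = [1 -1 0 -1; 0 1 -1 -9; 0 0 1 6; 0 0 0 1]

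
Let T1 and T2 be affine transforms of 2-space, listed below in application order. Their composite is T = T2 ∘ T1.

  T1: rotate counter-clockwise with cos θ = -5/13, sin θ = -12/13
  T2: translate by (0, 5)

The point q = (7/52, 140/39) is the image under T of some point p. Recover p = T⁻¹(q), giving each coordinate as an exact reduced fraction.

T1 = [-5/13 12/13 0; -12/13 -5/13 0; 0 0 1]
T2·T1 = [-5/13 12/13 0; -12/13 -5/13 5; 0 0 1]
det M = 1; M⁻¹ = [-5/13 -12/13 60/13; 12/13 -5/13 25/13; 0 0 1]
M⁻¹ · (7/52, 140/39)ᵀ = (5/4, 2/3)ᵀ

p = (5/4, 2/3)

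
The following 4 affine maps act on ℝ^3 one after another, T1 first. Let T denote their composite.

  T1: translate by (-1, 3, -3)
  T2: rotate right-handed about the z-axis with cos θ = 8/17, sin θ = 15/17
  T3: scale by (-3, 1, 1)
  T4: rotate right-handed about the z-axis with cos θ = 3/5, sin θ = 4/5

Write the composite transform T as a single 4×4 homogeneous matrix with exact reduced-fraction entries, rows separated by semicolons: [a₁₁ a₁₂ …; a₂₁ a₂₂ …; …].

T1 = [1 0 0 -1; 0 1 0 3; 0 0 1 -3; 0 0 0 1]
T2·T1 = [8/17 -15/17 0 -53/17; 15/17 8/17 0 9/17; 0 0 1 -3; 0 0 0 1]
T3·…·T1 = [-24/17 45/17 0 159/17; 15/17 8/17 0 9/17; 0 0 1 -3; 0 0 0 1]
T4·…·T1 = [-132/85 103/85 0 441/85; -3/5 12/5 0 39/5; 0 0 1 -3; 0 0 0 1]

T = [-132/85 103/85 0 441/85; -3/5 12/5 0 39/5; 0 0 1 -3; 0 0 0 1]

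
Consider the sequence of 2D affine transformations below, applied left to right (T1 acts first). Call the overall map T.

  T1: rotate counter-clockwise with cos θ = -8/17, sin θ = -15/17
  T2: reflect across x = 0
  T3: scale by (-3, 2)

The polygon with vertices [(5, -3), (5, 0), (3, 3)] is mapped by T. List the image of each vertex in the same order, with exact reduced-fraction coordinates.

image vertices: (-15, -6), (-120/17, -150/17), (63/17, -138/17)

T1 rotate counter-clockwise with cos θ = -8/17, sin θ = -15/17: (5, -3) → (-5, -3); (5, 0) → (-40/17, -75/17); (3, 3) → (21/17, -69/17)
T2 reflect across x = 0: (-5, -3) → (5, -3); (-40/17, -75/17) → (40/17, -75/17); (21/17, -69/17) → (-21/17, -69/17)
T3 scale by (-3, 2): (5, -3) → (-15, -6); (40/17, -75/17) → (-120/17, -150/17); (-21/17, -69/17) → (63/17, -138/17)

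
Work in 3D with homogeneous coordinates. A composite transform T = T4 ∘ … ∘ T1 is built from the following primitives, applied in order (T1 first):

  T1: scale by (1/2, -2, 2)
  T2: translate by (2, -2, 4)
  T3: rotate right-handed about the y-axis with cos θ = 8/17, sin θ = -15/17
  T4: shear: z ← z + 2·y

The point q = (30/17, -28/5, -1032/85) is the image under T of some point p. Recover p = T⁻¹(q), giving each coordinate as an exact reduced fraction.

p = (-4, 9/5, -3)

T1 = [1/2 0 0 0; 0 -2 0 0; 0 0 2 0; 0 0 0 1]
T2·T1 = [1/2 0 0 2; 0 -2 0 -2; 0 0 2 4; 0 0 0 1]
T3·…·T1 = [4/17 0 -30/17 -44/17; 0 -2 0 -2; 15/34 0 16/17 62/17; 0 0 0 1]
T4·…·T1 = [4/17 0 -30/17 -44/17; 0 -2 0 -2; 15/34 -4 16/17 -6/17; 0 0 0 1]
det M = -2; M⁻¹ = [16/17 -60/17 30/17 -4; 0 -1/2 0 -1; -15/34 -8/17 4/17 -2; 0 0 0 1]
M⁻¹ · (30/17, -28/5, -1032/85)ᵀ = (-4, 9/5, -3)ᵀ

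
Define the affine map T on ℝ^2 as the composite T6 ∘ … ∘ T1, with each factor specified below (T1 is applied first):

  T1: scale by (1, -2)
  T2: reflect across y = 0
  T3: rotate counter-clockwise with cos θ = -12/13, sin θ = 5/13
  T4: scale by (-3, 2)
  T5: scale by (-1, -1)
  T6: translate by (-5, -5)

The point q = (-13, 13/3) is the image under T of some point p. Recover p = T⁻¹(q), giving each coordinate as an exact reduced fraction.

p = (2/3, 8/3)

T1 = [1 0 0; 0 -2 0; 0 0 1]
T2·T1 = [1 0 0; 0 2 0; 0 0 1]
T3·…·T1 = [-12/13 -10/13 0; 5/13 -24/13 0; 0 0 1]
T4·…·T1 = [36/13 30/13 0; 10/13 -48/13 0; 0 0 1]
T5·…·T1 = [-36/13 -30/13 0; -10/13 48/13 0; 0 0 1]
T6·…·T1 = [-36/13 -30/13 -5; -10/13 48/13 -5; 0 0 1]
det M = -12; M⁻¹ = [-4/13 -5/26 -5/2; -5/78 3/13 5/6; 0 0 1]
M⁻¹ · (-13, 13/3)ᵀ = (2/3, 8/3)ᵀ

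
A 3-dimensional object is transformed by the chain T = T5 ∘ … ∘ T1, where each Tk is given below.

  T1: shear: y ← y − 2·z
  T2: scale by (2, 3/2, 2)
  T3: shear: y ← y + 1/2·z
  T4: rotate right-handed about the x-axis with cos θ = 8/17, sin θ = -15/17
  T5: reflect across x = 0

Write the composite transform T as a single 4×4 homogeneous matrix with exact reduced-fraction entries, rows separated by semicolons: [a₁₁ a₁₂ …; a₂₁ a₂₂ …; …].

T = [-2 0 0 0; 0 12/17 14/17 0; 0 -45/34 46/17 0; 0 0 0 1]

T1 = [1 0 0 0; 0 1 -2 0; 0 0 1 0; 0 0 0 1]
T2·T1 = [2 0 0 0; 0 3/2 -3 0; 0 0 2 0; 0 0 0 1]
T3·…·T1 = [2 0 0 0; 0 3/2 -2 0; 0 0 2 0; 0 0 0 1]
T4·…·T1 = [2 0 0 0; 0 12/17 14/17 0; 0 -45/34 46/17 0; 0 0 0 1]
T5·…·T1 = [-2 0 0 0; 0 12/17 14/17 0; 0 -45/34 46/17 0; 0 0 0 1]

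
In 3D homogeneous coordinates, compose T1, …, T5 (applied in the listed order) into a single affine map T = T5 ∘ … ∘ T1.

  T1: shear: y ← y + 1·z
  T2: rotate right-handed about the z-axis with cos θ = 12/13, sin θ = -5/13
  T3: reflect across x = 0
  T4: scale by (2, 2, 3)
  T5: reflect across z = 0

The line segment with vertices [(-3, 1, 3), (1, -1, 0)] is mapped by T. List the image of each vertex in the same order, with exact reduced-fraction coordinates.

image vertices: (32/13, 126/13, -9), (-14/13, -34/13, 0)

T1 shear: y ← y + 1·z: (-3, 1, 3) → (-3, 4, 3); (1, -1, 0) → (1, -1, 0)
T2 rotate right-handed about the z-axis with cos θ = 12/13, sin θ = -5/13: (-3, 4, 3) → (-16/13, 63/13, 3); (1, -1, 0) → (7/13, -17/13, 0)
T3 reflect across x = 0: (-16/13, 63/13, 3) → (16/13, 63/13, 3); (7/13, -17/13, 0) → (-7/13, -17/13, 0)
T4 scale by (2, 2, 3): (16/13, 63/13, 3) → (32/13, 126/13, 9); (-7/13, -17/13, 0) → (-14/13, -34/13, 0)
T5 reflect across z = 0: (32/13, 126/13, 9) → (32/13, 126/13, -9); (-14/13, -34/13, 0) → (-14/13, -34/13, 0)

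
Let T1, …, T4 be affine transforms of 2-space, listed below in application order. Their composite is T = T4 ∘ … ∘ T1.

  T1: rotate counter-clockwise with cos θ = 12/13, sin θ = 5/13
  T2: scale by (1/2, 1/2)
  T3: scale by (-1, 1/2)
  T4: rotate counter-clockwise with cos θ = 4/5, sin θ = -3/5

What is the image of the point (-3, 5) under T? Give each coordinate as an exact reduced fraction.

T1 rotate counter-clockwise with cos θ = 12/13, sin θ = 5/13: (-3, 5) → (-61/13, 45/13)
T2 scale by (1/2, 1/2): (-61/13, 45/13) → (-61/26, 45/26)
T3 scale by (-1, 1/2): (-61/26, 45/26) → (61/26, 45/52)
T4 rotate counter-clockwise with cos θ = 4/5, sin θ = -3/5: (61/26, 45/52) → (623/260, -93/130)

T(p) = (623/260, -93/130)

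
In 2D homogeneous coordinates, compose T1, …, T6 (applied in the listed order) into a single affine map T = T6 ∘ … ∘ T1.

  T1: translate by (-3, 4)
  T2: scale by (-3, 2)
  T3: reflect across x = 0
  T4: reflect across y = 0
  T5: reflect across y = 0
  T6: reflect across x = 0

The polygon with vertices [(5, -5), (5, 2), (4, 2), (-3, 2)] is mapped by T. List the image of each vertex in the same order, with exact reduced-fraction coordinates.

image vertices: (-6, -2), (-6, 12), (-3, 12), (18, 12)

T1 translate by (-3, 4): (5, -5) → (2, -1); (5, 2) → (2, 6); (4, 2) → (1, 6); (-3, 2) → (-6, 6)
T2 scale by (-3, 2): (2, -1) → (-6, -2); (2, 6) → (-6, 12); (1, 6) → (-3, 12); (-6, 6) → (18, 12)
T3 reflect across x = 0: (-6, -2) → (6, -2); (-6, 12) → (6, 12); (-3, 12) → (3, 12); (18, 12) → (-18, 12)
T4 reflect across y = 0: (6, -2) → (6, 2); (6, 12) → (6, -12); (3, 12) → (3, -12); (-18, 12) → (-18, -12)
T5 reflect across y = 0: (6, 2) → (6, -2); (6, -12) → (6, 12); (3, -12) → (3, 12); (-18, -12) → (-18, 12)
T6 reflect across x = 0: (6, -2) → (-6, -2); (6, 12) → (-6, 12); (3, 12) → (-3, 12); (-18, 12) → (18, 12)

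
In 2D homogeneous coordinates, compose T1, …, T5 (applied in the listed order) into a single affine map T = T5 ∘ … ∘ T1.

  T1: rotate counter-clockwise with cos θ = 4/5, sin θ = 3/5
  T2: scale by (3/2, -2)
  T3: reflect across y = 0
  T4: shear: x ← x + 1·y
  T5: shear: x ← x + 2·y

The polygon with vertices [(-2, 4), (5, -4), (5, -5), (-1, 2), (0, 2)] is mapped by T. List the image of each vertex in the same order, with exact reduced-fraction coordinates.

image vertices: (6, 4), (42/5, -2/5), (9/2, -2), (3, 2), (39/5, 16/5)

T1 rotate counter-clockwise with cos θ = 4/5, sin θ = 3/5: (-2, 4) → (-4, 2); (5, -4) → (32/5, -1/5); (5, -5) → (7, -1); (-1, 2) → (-2, 1); (0, 2) → (-6/5, 8/5)
T2 scale by (3/2, -2): (-4, 2) → (-6, -4); (32/5, -1/5) → (48/5, 2/5); (7, -1) → (21/2, 2); (-2, 1) → (-3, -2); (-6/5, 8/5) → (-9/5, -16/5)
T3 reflect across y = 0: (-6, -4) → (-6, 4); (48/5, 2/5) → (48/5, -2/5); (21/2, 2) → (21/2, -2); (-3, -2) → (-3, 2); (-9/5, -16/5) → (-9/5, 16/5)
T4 shear: x ← x + 1·y: (-6, 4) → (-2, 4); (48/5, -2/5) → (46/5, -2/5); (21/2, -2) → (17/2, -2); (-3, 2) → (-1, 2); (-9/5, 16/5) → (7/5, 16/5)
T5 shear: x ← x + 2·y: (-2, 4) → (6, 4); (46/5, -2/5) → (42/5, -2/5); (17/2, -2) → (9/2, -2); (-1, 2) → (3, 2); (7/5, 16/5) → (39/5, 16/5)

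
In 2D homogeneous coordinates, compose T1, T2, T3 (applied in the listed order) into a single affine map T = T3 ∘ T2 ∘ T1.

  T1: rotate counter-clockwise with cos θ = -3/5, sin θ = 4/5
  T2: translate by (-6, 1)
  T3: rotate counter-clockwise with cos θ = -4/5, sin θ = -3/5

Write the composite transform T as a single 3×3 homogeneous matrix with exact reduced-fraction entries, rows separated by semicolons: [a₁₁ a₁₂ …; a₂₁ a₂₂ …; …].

T1 = [-3/5 -4/5 0; 4/5 -3/5 0; 0 0 1]
T2·T1 = [-3/5 -4/5 -6; 4/5 -3/5 1; 0 0 1]
T3·…·T1 = [24/25 7/25 27/5; -7/25 24/25 14/5; 0 0 1]

T = [24/25 7/25 27/5; -7/25 24/25 14/5; 0 0 1]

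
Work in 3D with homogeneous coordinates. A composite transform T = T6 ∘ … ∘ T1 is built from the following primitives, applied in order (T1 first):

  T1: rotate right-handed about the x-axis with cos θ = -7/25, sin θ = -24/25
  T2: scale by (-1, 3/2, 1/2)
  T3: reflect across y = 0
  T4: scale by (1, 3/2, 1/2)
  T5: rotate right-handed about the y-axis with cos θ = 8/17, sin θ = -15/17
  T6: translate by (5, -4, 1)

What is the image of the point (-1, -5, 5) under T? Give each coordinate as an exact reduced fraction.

T(p) = (321/68, -359/20, 194/85)

T1 rotate right-handed about the x-axis with cos θ = -7/25, sin θ = -24/25: (-1, -5, 5) → (-1, 31/5, 17/5)
T2 scale by (-1, 3/2, 1/2): (-1, 31/5, 17/5) → (1, 93/10, 17/10)
T3 reflect across y = 0: (1, 93/10, 17/10) → (1, -93/10, 17/10)
T4 scale by (1, 3/2, 1/2): (1, -93/10, 17/10) → (1, -279/20, 17/20)
T5 rotate right-handed about the y-axis with cos θ = 8/17, sin θ = -15/17: (1, -279/20, 17/20) → (-19/68, -279/20, 109/85)
T6 translate by (5, -4, 1): (-19/68, -279/20, 109/85) → (321/68, -359/20, 194/85)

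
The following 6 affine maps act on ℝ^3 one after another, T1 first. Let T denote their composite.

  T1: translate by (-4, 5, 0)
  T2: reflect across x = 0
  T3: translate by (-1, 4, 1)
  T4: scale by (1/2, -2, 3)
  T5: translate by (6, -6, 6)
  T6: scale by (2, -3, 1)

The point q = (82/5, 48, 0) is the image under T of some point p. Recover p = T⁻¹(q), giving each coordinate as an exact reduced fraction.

T1 = [1 0 0 -4; 0 1 0 5; 0 0 1 0; 0 0 0 1]
T2·T1 = [-1 0 0 4; 0 1 0 5; 0 0 1 0; 0 0 0 1]
T3·…·T1 = [-1 0 0 3; 0 1 0 9; 0 0 1 1; 0 0 0 1]
T4·…·T1 = [-1/2 0 0 3/2; 0 -2 0 -18; 0 0 3 3; 0 0 0 1]
T5·…·T1 = [-1/2 0 0 15/2; 0 -2 0 -24; 0 0 3 9; 0 0 0 1]
T6·…·T1 = [-1 0 0 15; 0 6 0 72; 0 0 3 9; 0 0 0 1]
det M = -18; M⁻¹ = [-1 0 0 15; 0 1/6 0 -12; 0 0 1/3 -3; 0 0 0 1]
M⁻¹ · (82/5, 48, 0)ᵀ = (-7/5, -4, -3)ᵀ

p = (-7/5, -4, -3)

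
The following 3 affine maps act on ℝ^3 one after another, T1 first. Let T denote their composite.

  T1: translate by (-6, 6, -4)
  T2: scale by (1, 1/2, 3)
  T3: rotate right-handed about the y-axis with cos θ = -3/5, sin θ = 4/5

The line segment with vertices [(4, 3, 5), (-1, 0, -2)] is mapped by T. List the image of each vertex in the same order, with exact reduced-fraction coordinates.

T1 translate by (-6, 6, -4): (4, 3, 5) → (-2, 9, 1); (-1, 0, -2) → (-7, 6, -6)
T2 scale by (1, 1/2, 3): (-2, 9, 1) → (-2, 9/2, 3); (-7, 6, -6) → (-7, 3, -18)
T3 rotate right-handed about the y-axis with cos θ = -3/5, sin θ = 4/5: (-2, 9/2, 3) → (18/5, 9/2, -1/5); (-7, 3, -18) → (-51/5, 3, 82/5)

image vertices: (18/5, 9/2, -1/5), (-51/5, 3, 82/5)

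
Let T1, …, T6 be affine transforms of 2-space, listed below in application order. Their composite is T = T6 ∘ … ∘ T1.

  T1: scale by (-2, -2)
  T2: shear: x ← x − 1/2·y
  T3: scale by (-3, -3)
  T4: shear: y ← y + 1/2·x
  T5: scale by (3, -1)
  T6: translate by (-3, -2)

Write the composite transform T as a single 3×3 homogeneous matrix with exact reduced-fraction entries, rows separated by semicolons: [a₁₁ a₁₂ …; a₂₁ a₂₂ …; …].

T = [18 -9 -3; -3 -9/2 -2; 0 0 1]

T1 = [-2 0 0; 0 -2 0; 0 0 1]
T2·T1 = [-2 1 0; 0 -2 0; 0 0 1]
T3·…·T1 = [6 -3 0; 0 6 0; 0 0 1]
T4·…·T1 = [6 -3 0; 3 9/2 0; 0 0 1]
T5·…·T1 = [18 -9 0; -3 -9/2 0; 0 0 1]
T6·…·T1 = [18 -9 -3; -3 -9/2 -2; 0 0 1]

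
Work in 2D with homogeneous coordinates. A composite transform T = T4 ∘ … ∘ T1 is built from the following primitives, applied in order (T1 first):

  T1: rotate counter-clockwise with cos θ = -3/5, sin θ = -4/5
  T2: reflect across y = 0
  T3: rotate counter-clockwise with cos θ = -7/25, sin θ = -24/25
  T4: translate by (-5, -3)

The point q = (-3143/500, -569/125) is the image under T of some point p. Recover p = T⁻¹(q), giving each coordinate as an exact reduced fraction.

p = (-7/4, 1)

T1 = [-3/5 4/5 0; -4/5 -3/5 0; 0 0 1]
T2·T1 = [-3/5 4/5 0; 4/5 3/5 0; 0 0 1]
T3·…·T1 = [117/125 44/125 0; 44/125 -117/125 0; 0 0 1]
T4·…·T1 = [117/125 44/125 -5; 44/125 -117/125 -3; 0 0 1]
det M = -1; M⁻¹ = [117/125 44/125 717/125; 44/125 -117/125 -131/125; 0 0 1]
M⁻¹ · (-3143/500, -569/125)ᵀ = (-7/4, 1)ᵀ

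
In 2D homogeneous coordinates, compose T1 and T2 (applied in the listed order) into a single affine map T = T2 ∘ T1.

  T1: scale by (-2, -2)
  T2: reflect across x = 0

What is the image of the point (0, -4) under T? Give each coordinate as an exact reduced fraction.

T(p) = (0, 8)

T1 scale by (-2, -2): (0, -4) → (0, 8)
T2 reflect across x = 0: (0, 8) → (0, 8)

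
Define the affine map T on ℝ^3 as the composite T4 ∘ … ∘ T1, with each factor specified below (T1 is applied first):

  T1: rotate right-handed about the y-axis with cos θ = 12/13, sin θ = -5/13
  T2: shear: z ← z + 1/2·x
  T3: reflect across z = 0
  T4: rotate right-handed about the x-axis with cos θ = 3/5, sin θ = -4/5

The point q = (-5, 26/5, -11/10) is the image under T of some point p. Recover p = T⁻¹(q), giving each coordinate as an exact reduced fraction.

p = (-5, 4, 1)

T1 = [12/13 0 -5/13 0; 0 1 0 0; 5/13 0 12/13 0; 0 0 0 1]
T2·T1 = [12/13 0 -5/13 0; 0 1 0 0; 11/13 0 19/26 0; 0 0 0 1]
T3·…·T1 = [12/13 0 -5/13 0; 0 1 0 0; -11/13 0 -19/26 0; 0 0 0 1]
T4·…·T1 = [12/13 0 -5/13 0; -44/65 3/5 -38/65 0; -33/65 -4/5 -57/130 0; 0 0 0 1]
det M = -1; M⁻¹ = [19/26 -4/13 -3/13 0; 0 3/5 -4/5 0; -11/13 -48/65 -36/65 0; 0 0 0 1]
M⁻¹ · (-5, 26/5, -11/10)ᵀ = (-5, 4, 1)ᵀ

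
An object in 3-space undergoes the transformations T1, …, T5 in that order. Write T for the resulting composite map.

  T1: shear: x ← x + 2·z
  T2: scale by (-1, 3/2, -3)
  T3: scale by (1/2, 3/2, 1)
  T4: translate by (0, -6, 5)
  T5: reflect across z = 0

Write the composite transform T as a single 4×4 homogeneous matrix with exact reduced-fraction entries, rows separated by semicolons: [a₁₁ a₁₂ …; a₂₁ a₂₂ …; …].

T = [-1/2 0 -1 0; 0 9/4 0 -6; 0 0 3 -5; 0 0 0 1]

T1 = [1 0 2 0; 0 1 0 0; 0 0 1 0; 0 0 0 1]
T2·T1 = [-1 0 -2 0; 0 3/2 0 0; 0 0 -3 0; 0 0 0 1]
T3·…·T1 = [-1/2 0 -1 0; 0 9/4 0 0; 0 0 -3 0; 0 0 0 1]
T4·…·T1 = [-1/2 0 -1 0; 0 9/4 0 -6; 0 0 -3 5; 0 0 0 1]
T5·…·T1 = [-1/2 0 -1 0; 0 9/4 0 -6; 0 0 3 -5; 0 0 0 1]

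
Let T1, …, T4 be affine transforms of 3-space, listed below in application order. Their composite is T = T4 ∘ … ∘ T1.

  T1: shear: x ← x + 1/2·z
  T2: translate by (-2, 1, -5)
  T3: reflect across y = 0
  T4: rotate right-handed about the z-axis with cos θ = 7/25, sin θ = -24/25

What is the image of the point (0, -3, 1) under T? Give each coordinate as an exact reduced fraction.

T1 shear: x ← x + 1/2·z: (0, -3, 1) → (1/2, -3, 1)
T2 translate by (-2, 1, -5): (1/2, -3, 1) → (-3/2, -2, -4)
T3 reflect across y = 0: (-3/2, -2, -4) → (-3/2, 2, -4)
T4 rotate right-handed about the z-axis with cos θ = 7/25, sin θ = -24/25: (-3/2, 2, -4) → (3/2, 2, -4)

T(p) = (3/2, 2, -4)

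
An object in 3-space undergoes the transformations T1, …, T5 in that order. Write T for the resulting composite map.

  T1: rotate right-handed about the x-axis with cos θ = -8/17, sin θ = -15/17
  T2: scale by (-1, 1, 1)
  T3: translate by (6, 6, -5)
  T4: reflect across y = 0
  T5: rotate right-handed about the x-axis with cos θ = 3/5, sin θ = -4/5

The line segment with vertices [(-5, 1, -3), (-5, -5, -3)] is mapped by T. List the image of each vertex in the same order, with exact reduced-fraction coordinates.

T1 rotate right-handed about the x-axis with cos θ = -8/17, sin θ = -15/17: (-5, 1, -3) → (-5, -53/17, 9/17); (-5, -5, -3) → (-5, -5/17, 99/17)
T2 scale by (-1, 1, 1): (-5, -53/17, 9/17) → (5, -53/17, 9/17); (-5, -5/17, 99/17) → (5, -5/17, 99/17)
T3 translate by (6, 6, -5): (5, -53/17, 9/17) → (11, 49/17, -76/17); (5, -5/17, 99/17) → (11, 97/17, 14/17)
T4 reflect across y = 0: (11, 49/17, -76/17) → (11, -49/17, -76/17); (11, 97/17, 14/17) → (11, -97/17, 14/17)
T5 rotate right-handed about the x-axis with cos θ = 3/5, sin θ = -4/5: (11, -49/17, -76/17) → (11, -451/85, -32/85); (11, -97/17, 14/17) → (11, -47/17, 86/17)

image vertices: (11, -451/85, -32/85), (11, -47/17, 86/17)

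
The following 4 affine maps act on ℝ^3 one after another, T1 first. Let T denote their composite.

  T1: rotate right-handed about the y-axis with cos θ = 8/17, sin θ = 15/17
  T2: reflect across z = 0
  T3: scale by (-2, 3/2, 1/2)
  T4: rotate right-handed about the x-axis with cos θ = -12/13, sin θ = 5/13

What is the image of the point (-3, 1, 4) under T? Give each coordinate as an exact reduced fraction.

T1 rotate right-handed about the y-axis with cos θ = 8/17, sin θ = 15/17: (-3, 1, 4) → (36/17, 1, 77/17)
T2 reflect across z = 0: (36/17, 1, 77/17) → (36/17, 1, -77/17)
T3 scale by (-2, 3/2, 1/2): (36/17, 1, -77/17) → (-72/17, 3/2, -77/34)
T4 rotate right-handed about the x-axis with cos θ = -12/13, sin θ = 5/13: (-72/17, 3/2, -77/34) → (-72/17, -227/442, 1179/442)

T(p) = (-72/17, -227/442, 1179/442)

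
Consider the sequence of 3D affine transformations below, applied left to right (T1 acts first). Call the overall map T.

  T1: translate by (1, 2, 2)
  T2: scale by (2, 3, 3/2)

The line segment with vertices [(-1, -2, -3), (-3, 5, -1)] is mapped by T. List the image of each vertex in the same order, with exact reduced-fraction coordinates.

T1 translate by (1, 2, 2): (-1, -2, -3) → (0, 0, -1); (-3, 5, -1) → (-2, 7, 1)
T2 scale by (2, 3, 3/2): (0, 0, -1) → (0, 0, -3/2); (-2, 7, 1) → (-4, 21, 3/2)

image vertices: (0, 0, -3/2), (-4, 21, 3/2)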